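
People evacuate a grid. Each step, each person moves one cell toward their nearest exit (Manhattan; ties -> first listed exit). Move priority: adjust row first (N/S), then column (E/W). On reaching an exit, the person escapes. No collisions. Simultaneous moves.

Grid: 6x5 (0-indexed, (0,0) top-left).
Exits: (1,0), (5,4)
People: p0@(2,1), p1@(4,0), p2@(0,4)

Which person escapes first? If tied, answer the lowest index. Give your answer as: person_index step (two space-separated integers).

Step 1: p0:(2,1)->(1,1) | p1:(4,0)->(3,0) | p2:(0,4)->(1,4)
Step 2: p0:(1,1)->(1,0)->EXIT | p1:(3,0)->(2,0) | p2:(1,4)->(1,3)
Step 3: p0:escaped | p1:(2,0)->(1,0)->EXIT | p2:(1,3)->(1,2)
Step 4: p0:escaped | p1:escaped | p2:(1,2)->(1,1)
Step 5: p0:escaped | p1:escaped | p2:(1,1)->(1,0)->EXIT
Exit steps: [2, 3, 5]
First to escape: p0 at step 2

Answer: 0 2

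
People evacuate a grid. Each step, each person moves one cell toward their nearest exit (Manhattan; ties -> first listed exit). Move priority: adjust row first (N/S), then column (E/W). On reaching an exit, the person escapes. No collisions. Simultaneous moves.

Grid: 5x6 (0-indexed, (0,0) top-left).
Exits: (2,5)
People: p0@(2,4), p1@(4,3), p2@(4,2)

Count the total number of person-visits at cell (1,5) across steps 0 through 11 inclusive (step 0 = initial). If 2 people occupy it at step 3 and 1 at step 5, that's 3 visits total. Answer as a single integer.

Step 0: p0@(2,4) p1@(4,3) p2@(4,2) -> at (1,5): 0 [-], cum=0
Step 1: p0@ESC p1@(3,3) p2@(3,2) -> at (1,5): 0 [-], cum=0
Step 2: p0@ESC p1@(2,3) p2@(2,2) -> at (1,5): 0 [-], cum=0
Step 3: p0@ESC p1@(2,4) p2@(2,3) -> at (1,5): 0 [-], cum=0
Step 4: p0@ESC p1@ESC p2@(2,4) -> at (1,5): 0 [-], cum=0
Step 5: p0@ESC p1@ESC p2@ESC -> at (1,5): 0 [-], cum=0
Total visits = 0

Answer: 0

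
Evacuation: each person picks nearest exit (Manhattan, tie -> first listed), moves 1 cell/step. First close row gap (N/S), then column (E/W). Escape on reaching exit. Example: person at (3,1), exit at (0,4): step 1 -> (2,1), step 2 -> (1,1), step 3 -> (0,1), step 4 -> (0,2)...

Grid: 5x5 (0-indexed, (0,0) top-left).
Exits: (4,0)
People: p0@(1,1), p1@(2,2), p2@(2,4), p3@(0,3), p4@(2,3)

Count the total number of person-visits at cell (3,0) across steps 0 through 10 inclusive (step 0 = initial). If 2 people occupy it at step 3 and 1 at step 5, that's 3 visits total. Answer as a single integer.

Answer: 0

Derivation:
Step 0: p0@(1,1) p1@(2,2) p2@(2,4) p3@(0,3) p4@(2,3) -> at (3,0): 0 [-], cum=0
Step 1: p0@(2,1) p1@(3,2) p2@(3,4) p3@(1,3) p4@(3,3) -> at (3,0): 0 [-], cum=0
Step 2: p0@(3,1) p1@(4,2) p2@(4,4) p3@(2,3) p4@(4,3) -> at (3,0): 0 [-], cum=0
Step 3: p0@(4,1) p1@(4,1) p2@(4,3) p3@(3,3) p4@(4,2) -> at (3,0): 0 [-], cum=0
Step 4: p0@ESC p1@ESC p2@(4,2) p3@(4,3) p4@(4,1) -> at (3,0): 0 [-], cum=0
Step 5: p0@ESC p1@ESC p2@(4,1) p3@(4,2) p4@ESC -> at (3,0): 0 [-], cum=0
Step 6: p0@ESC p1@ESC p2@ESC p3@(4,1) p4@ESC -> at (3,0): 0 [-], cum=0
Step 7: p0@ESC p1@ESC p2@ESC p3@ESC p4@ESC -> at (3,0): 0 [-], cum=0
Total visits = 0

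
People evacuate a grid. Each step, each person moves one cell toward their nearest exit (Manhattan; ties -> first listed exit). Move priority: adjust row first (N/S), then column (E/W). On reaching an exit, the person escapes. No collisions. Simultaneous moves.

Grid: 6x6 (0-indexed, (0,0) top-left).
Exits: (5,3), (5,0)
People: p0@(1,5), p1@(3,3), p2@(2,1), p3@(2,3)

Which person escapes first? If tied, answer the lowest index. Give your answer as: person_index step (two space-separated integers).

Step 1: p0:(1,5)->(2,5) | p1:(3,3)->(4,3) | p2:(2,1)->(3,1) | p3:(2,3)->(3,3)
Step 2: p0:(2,5)->(3,5) | p1:(4,3)->(5,3)->EXIT | p2:(3,1)->(4,1) | p3:(3,3)->(4,3)
Step 3: p0:(3,5)->(4,5) | p1:escaped | p2:(4,1)->(5,1) | p3:(4,3)->(5,3)->EXIT
Step 4: p0:(4,5)->(5,5) | p1:escaped | p2:(5,1)->(5,0)->EXIT | p3:escaped
Step 5: p0:(5,5)->(5,4) | p1:escaped | p2:escaped | p3:escaped
Step 6: p0:(5,4)->(5,3)->EXIT | p1:escaped | p2:escaped | p3:escaped
Exit steps: [6, 2, 4, 3]
First to escape: p1 at step 2

Answer: 1 2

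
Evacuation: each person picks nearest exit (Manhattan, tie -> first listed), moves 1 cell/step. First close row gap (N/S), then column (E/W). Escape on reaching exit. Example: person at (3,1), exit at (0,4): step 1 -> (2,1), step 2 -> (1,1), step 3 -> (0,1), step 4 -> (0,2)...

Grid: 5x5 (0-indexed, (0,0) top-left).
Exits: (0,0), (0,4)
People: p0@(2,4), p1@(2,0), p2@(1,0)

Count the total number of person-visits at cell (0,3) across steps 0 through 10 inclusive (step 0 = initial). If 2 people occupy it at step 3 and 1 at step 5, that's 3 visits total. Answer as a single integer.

Step 0: p0@(2,4) p1@(2,0) p2@(1,0) -> at (0,3): 0 [-], cum=0
Step 1: p0@(1,4) p1@(1,0) p2@ESC -> at (0,3): 0 [-], cum=0
Step 2: p0@ESC p1@ESC p2@ESC -> at (0,3): 0 [-], cum=0
Total visits = 0

Answer: 0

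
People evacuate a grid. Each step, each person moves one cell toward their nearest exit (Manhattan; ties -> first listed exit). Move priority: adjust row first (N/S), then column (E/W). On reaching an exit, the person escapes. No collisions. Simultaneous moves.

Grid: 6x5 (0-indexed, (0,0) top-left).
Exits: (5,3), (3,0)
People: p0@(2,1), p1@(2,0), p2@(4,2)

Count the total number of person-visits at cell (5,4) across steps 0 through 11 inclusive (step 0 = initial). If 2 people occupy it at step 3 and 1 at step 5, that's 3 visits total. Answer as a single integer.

Answer: 0

Derivation:
Step 0: p0@(2,1) p1@(2,0) p2@(4,2) -> at (5,4): 0 [-], cum=0
Step 1: p0@(3,1) p1@ESC p2@(5,2) -> at (5,4): 0 [-], cum=0
Step 2: p0@ESC p1@ESC p2@ESC -> at (5,4): 0 [-], cum=0
Total visits = 0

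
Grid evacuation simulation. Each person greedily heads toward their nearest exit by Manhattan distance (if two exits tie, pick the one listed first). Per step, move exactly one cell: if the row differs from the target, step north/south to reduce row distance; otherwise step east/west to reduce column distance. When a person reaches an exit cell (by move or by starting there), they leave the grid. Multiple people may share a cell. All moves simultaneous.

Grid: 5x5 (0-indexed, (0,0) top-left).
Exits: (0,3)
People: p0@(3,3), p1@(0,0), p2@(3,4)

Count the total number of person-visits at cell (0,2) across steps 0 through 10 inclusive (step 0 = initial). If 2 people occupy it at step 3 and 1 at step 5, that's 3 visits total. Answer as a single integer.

Answer: 1

Derivation:
Step 0: p0@(3,3) p1@(0,0) p2@(3,4) -> at (0,2): 0 [-], cum=0
Step 1: p0@(2,3) p1@(0,1) p2@(2,4) -> at (0,2): 0 [-], cum=0
Step 2: p0@(1,3) p1@(0,2) p2@(1,4) -> at (0,2): 1 [p1], cum=1
Step 3: p0@ESC p1@ESC p2@(0,4) -> at (0,2): 0 [-], cum=1
Step 4: p0@ESC p1@ESC p2@ESC -> at (0,2): 0 [-], cum=1
Total visits = 1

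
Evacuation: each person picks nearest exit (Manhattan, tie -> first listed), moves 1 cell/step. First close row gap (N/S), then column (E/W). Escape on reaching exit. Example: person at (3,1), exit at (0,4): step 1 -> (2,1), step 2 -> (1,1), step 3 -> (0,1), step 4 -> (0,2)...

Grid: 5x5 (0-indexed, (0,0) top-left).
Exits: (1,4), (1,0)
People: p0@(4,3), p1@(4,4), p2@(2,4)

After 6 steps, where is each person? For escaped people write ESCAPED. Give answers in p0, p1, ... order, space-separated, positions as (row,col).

Step 1: p0:(4,3)->(3,3) | p1:(4,4)->(3,4) | p2:(2,4)->(1,4)->EXIT
Step 2: p0:(3,3)->(2,3) | p1:(3,4)->(2,4) | p2:escaped
Step 3: p0:(2,3)->(1,3) | p1:(2,4)->(1,4)->EXIT | p2:escaped
Step 4: p0:(1,3)->(1,4)->EXIT | p1:escaped | p2:escaped

ESCAPED ESCAPED ESCAPED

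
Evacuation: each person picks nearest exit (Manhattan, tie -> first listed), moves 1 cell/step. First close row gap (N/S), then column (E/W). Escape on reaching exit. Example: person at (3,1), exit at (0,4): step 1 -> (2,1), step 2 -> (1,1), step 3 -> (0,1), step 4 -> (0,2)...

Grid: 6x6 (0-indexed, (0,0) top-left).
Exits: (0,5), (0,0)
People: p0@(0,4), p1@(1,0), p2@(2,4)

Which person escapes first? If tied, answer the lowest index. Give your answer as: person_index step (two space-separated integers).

Step 1: p0:(0,4)->(0,5)->EXIT | p1:(1,0)->(0,0)->EXIT | p2:(2,4)->(1,4)
Step 2: p0:escaped | p1:escaped | p2:(1,4)->(0,4)
Step 3: p0:escaped | p1:escaped | p2:(0,4)->(0,5)->EXIT
Exit steps: [1, 1, 3]
First to escape: p0 at step 1

Answer: 0 1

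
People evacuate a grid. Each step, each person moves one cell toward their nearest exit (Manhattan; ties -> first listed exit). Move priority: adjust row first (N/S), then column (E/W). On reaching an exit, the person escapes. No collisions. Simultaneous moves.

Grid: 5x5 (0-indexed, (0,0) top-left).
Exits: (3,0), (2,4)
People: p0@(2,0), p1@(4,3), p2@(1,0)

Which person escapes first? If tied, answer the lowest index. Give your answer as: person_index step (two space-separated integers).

Step 1: p0:(2,0)->(3,0)->EXIT | p1:(4,3)->(3,3) | p2:(1,0)->(2,0)
Step 2: p0:escaped | p1:(3,3)->(2,3) | p2:(2,0)->(3,0)->EXIT
Step 3: p0:escaped | p1:(2,3)->(2,4)->EXIT | p2:escaped
Exit steps: [1, 3, 2]
First to escape: p0 at step 1

Answer: 0 1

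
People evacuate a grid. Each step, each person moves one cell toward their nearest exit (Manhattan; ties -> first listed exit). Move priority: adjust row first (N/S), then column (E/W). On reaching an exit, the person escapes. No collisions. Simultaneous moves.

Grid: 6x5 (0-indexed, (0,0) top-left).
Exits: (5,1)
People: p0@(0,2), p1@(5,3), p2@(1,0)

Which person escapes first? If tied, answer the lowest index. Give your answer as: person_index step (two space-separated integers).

Answer: 1 2

Derivation:
Step 1: p0:(0,2)->(1,2) | p1:(5,3)->(5,2) | p2:(1,0)->(2,0)
Step 2: p0:(1,2)->(2,2) | p1:(5,2)->(5,1)->EXIT | p2:(2,0)->(3,0)
Step 3: p0:(2,2)->(3,2) | p1:escaped | p2:(3,0)->(4,0)
Step 4: p0:(3,2)->(4,2) | p1:escaped | p2:(4,0)->(5,0)
Step 5: p0:(4,2)->(5,2) | p1:escaped | p2:(5,0)->(5,1)->EXIT
Step 6: p0:(5,2)->(5,1)->EXIT | p1:escaped | p2:escaped
Exit steps: [6, 2, 5]
First to escape: p1 at step 2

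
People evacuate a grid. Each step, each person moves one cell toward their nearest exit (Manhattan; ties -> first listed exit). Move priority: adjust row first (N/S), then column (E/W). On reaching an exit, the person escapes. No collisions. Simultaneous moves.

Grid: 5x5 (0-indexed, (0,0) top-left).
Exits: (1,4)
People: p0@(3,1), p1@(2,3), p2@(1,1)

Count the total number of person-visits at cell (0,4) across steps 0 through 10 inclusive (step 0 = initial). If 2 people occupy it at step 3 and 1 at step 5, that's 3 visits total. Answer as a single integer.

Step 0: p0@(3,1) p1@(2,3) p2@(1,1) -> at (0,4): 0 [-], cum=0
Step 1: p0@(2,1) p1@(1,3) p2@(1,2) -> at (0,4): 0 [-], cum=0
Step 2: p0@(1,1) p1@ESC p2@(1,3) -> at (0,4): 0 [-], cum=0
Step 3: p0@(1,2) p1@ESC p2@ESC -> at (0,4): 0 [-], cum=0
Step 4: p0@(1,3) p1@ESC p2@ESC -> at (0,4): 0 [-], cum=0
Step 5: p0@ESC p1@ESC p2@ESC -> at (0,4): 0 [-], cum=0
Total visits = 0

Answer: 0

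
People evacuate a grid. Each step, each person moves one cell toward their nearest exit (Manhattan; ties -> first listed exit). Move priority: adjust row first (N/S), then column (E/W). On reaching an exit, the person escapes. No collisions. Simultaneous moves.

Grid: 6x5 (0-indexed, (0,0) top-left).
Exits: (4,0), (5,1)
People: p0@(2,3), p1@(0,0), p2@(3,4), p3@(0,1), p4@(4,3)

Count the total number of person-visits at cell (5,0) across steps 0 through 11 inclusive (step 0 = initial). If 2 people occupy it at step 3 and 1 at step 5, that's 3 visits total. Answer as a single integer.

Step 0: p0@(2,3) p1@(0,0) p2@(3,4) p3@(0,1) p4@(4,3) -> at (5,0): 0 [-], cum=0
Step 1: p0@(3,3) p1@(1,0) p2@(4,4) p3@(1,1) p4@(4,2) -> at (5,0): 0 [-], cum=0
Step 2: p0@(4,3) p1@(2,0) p2@(4,3) p3@(2,1) p4@(4,1) -> at (5,0): 0 [-], cum=0
Step 3: p0@(4,2) p1@(3,0) p2@(4,2) p3@(3,1) p4@ESC -> at (5,0): 0 [-], cum=0
Step 4: p0@(4,1) p1@ESC p2@(4,1) p3@(4,1) p4@ESC -> at (5,0): 0 [-], cum=0
Step 5: p0@ESC p1@ESC p2@ESC p3@ESC p4@ESC -> at (5,0): 0 [-], cum=0
Total visits = 0

Answer: 0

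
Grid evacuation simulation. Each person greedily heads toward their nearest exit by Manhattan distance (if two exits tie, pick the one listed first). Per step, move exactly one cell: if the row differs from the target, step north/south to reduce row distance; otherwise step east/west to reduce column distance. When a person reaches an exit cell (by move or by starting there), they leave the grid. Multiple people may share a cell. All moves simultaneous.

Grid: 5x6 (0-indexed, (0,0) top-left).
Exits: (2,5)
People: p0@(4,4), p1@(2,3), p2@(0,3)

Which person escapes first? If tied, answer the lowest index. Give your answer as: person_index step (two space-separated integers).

Answer: 1 2

Derivation:
Step 1: p0:(4,4)->(3,4) | p1:(2,3)->(2,4) | p2:(0,3)->(1,3)
Step 2: p0:(3,4)->(2,4) | p1:(2,4)->(2,5)->EXIT | p2:(1,3)->(2,3)
Step 3: p0:(2,4)->(2,5)->EXIT | p1:escaped | p2:(2,3)->(2,4)
Step 4: p0:escaped | p1:escaped | p2:(2,4)->(2,5)->EXIT
Exit steps: [3, 2, 4]
First to escape: p1 at step 2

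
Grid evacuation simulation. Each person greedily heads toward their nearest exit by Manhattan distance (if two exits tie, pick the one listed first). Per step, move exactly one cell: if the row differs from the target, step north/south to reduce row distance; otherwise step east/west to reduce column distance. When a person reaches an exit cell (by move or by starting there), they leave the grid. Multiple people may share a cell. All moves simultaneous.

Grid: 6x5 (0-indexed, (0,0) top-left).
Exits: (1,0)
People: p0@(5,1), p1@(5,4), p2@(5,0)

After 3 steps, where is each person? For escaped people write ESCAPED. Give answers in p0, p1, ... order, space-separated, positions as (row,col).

Step 1: p0:(5,1)->(4,1) | p1:(5,4)->(4,4) | p2:(5,0)->(4,0)
Step 2: p0:(4,1)->(3,1) | p1:(4,4)->(3,4) | p2:(4,0)->(3,0)
Step 3: p0:(3,1)->(2,1) | p1:(3,4)->(2,4) | p2:(3,0)->(2,0)

(2,1) (2,4) (2,0)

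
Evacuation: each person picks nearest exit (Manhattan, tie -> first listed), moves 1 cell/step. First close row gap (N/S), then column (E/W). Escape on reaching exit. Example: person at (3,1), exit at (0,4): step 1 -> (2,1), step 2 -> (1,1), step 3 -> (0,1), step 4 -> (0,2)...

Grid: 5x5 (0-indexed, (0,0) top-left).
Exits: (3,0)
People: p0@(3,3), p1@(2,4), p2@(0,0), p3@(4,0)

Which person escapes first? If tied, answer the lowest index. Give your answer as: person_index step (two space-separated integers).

Step 1: p0:(3,3)->(3,2) | p1:(2,4)->(3,4) | p2:(0,0)->(1,0) | p3:(4,0)->(3,0)->EXIT
Step 2: p0:(3,2)->(3,1) | p1:(3,4)->(3,3) | p2:(1,0)->(2,0) | p3:escaped
Step 3: p0:(3,1)->(3,0)->EXIT | p1:(3,3)->(3,2) | p2:(2,0)->(3,0)->EXIT | p3:escaped
Step 4: p0:escaped | p1:(3,2)->(3,1) | p2:escaped | p3:escaped
Step 5: p0:escaped | p1:(3,1)->(3,0)->EXIT | p2:escaped | p3:escaped
Exit steps: [3, 5, 3, 1]
First to escape: p3 at step 1

Answer: 3 1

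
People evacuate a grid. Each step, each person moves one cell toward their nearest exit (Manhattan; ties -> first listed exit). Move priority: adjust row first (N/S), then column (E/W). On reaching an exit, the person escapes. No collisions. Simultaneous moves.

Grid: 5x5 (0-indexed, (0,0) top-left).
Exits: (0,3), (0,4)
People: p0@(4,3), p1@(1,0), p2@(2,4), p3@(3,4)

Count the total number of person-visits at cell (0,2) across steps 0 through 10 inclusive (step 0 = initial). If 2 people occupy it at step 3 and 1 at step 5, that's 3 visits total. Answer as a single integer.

Step 0: p0@(4,3) p1@(1,0) p2@(2,4) p3@(3,4) -> at (0,2): 0 [-], cum=0
Step 1: p0@(3,3) p1@(0,0) p2@(1,4) p3@(2,4) -> at (0,2): 0 [-], cum=0
Step 2: p0@(2,3) p1@(0,1) p2@ESC p3@(1,4) -> at (0,2): 0 [-], cum=0
Step 3: p0@(1,3) p1@(0,2) p2@ESC p3@ESC -> at (0,2): 1 [p1], cum=1
Step 4: p0@ESC p1@ESC p2@ESC p3@ESC -> at (0,2): 0 [-], cum=1
Total visits = 1

Answer: 1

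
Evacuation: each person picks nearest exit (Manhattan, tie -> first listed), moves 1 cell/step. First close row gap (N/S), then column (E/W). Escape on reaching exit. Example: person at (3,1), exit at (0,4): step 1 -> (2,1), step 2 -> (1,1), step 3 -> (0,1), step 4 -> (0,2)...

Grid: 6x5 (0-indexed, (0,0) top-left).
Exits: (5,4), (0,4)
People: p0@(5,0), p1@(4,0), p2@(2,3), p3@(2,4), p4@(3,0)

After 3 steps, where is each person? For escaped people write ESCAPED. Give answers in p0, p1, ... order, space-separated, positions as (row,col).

Step 1: p0:(5,0)->(5,1) | p1:(4,0)->(5,0) | p2:(2,3)->(1,3) | p3:(2,4)->(1,4) | p4:(3,0)->(4,0)
Step 2: p0:(5,1)->(5,2) | p1:(5,0)->(5,1) | p2:(1,3)->(0,3) | p3:(1,4)->(0,4)->EXIT | p4:(4,0)->(5,0)
Step 3: p0:(5,2)->(5,3) | p1:(5,1)->(5,2) | p2:(0,3)->(0,4)->EXIT | p3:escaped | p4:(5,0)->(5,1)

(5,3) (5,2) ESCAPED ESCAPED (5,1)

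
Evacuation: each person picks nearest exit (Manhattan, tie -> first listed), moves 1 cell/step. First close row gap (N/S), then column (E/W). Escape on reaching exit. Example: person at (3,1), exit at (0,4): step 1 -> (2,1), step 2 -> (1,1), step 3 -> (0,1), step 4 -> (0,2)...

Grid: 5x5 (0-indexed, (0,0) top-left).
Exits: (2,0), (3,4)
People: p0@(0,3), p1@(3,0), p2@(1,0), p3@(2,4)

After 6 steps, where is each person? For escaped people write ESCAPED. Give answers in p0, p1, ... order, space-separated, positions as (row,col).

Step 1: p0:(0,3)->(1,3) | p1:(3,0)->(2,0)->EXIT | p2:(1,0)->(2,0)->EXIT | p3:(2,4)->(3,4)->EXIT
Step 2: p0:(1,3)->(2,3) | p1:escaped | p2:escaped | p3:escaped
Step 3: p0:(2,3)->(3,3) | p1:escaped | p2:escaped | p3:escaped
Step 4: p0:(3,3)->(3,4)->EXIT | p1:escaped | p2:escaped | p3:escaped

ESCAPED ESCAPED ESCAPED ESCAPED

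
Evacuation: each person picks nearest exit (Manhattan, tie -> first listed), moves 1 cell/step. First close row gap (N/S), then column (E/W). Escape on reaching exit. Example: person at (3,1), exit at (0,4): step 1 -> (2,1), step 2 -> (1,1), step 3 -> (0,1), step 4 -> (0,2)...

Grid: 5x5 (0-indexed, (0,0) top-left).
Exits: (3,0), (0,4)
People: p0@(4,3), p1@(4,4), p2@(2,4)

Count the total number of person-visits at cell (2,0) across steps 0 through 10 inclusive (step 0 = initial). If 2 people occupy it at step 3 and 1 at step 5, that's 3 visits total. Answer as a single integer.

Answer: 0

Derivation:
Step 0: p0@(4,3) p1@(4,4) p2@(2,4) -> at (2,0): 0 [-], cum=0
Step 1: p0@(3,3) p1@(3,4) p2@(1,4) -> at (2,0): 0 [-], cum=0
Step 2: p0@(3,2) p1@(2,4) p2@ESC -> at (2,0): 0 [-], cum=0
Step 3: p0@(3,1) p1@(1,4) p2@ESC -> at (2,0): 0 [-], cum=0
Step 4: p0@ESC p1@ESC p2@ESC -> at (2,0): 0 [-], cum=0
Total visits = 0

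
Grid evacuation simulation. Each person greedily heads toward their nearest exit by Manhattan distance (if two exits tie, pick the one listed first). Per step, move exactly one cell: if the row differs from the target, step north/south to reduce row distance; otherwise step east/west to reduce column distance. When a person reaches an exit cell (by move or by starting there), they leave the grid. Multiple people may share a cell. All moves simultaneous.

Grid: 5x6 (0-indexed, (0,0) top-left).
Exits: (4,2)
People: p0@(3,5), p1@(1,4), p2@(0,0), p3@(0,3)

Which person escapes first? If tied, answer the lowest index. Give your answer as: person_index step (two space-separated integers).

Answer: 0 4

Derivation:
Step 1: p0:(3,5)->(4,5) | p1:(1,4)->(2,4) | p2:(0,0)->(1,0) | p3:(0,3)->(1,3)
Step 2: p0:(4,5)->(4,4) | p1:(2,4)->(3,4) | p2:(1,0)->(2,0) | p3:(1,3)->(2,3)
Step 3: p0:(4,4)->(4,3) | p1:(3,4)->(4,4) | p2:(2,0)->(3,0) | p3:(2,3)->(3,3)
Step 4: p0:(4,3)->(4,2)->EXIT | p1:(4,4)->(4,3) | p2:(3,0)->(4,0) | p3:(3,3)->(4,3)
Step 5: p0:escaped | p1:(4,3)->(4,2)->EXIT | p2:(4,0)->(4,1) | p3:(4,3)->(4,2)->EXIT
Step 6: p0:escaped | p1:escaped | p2:(4,1)->(4,2)->EXIT | p3:escaped
Exit steps: [4, 5, 6, 5]
First to escape: p0 at step 4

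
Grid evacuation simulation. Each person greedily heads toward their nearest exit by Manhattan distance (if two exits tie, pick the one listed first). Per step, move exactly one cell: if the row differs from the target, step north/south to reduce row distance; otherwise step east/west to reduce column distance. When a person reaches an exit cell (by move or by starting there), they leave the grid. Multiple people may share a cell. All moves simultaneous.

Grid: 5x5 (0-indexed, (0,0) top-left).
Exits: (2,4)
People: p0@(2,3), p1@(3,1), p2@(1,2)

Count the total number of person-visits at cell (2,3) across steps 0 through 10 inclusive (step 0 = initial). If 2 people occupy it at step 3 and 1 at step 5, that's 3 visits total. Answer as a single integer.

Step 0: p0@(2,3) p1@(3,1) p2@(1,2) -> at (2,3): 1 [p0], cum=1
Step 1: p0@ESC p1@(2,1) p2@(2,2) -> at (2,3): 0 [-], cum=1
Step 2: p0@ESC p1@(2,2) p2@(2,3) -> at (2,3): 1 [p2], cum=2
Step 3: p0@ESC p1@(2,3) p2@ESC -> at (2,3): 1 [p1], cum=3
Step 4: p0@ESC p1@ESC p2@ESC -> at (2,3): 0 [-], cum=3
Total visits = 3

Answer: 3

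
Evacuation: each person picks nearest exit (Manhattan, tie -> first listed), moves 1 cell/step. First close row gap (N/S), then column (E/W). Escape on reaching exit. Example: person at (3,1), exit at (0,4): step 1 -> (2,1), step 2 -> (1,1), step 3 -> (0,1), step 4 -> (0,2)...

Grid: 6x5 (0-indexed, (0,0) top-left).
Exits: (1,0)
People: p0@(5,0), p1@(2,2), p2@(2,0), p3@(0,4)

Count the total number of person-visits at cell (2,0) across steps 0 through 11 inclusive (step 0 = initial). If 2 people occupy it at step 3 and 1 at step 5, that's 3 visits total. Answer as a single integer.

Answer: 2

Derivation:
Step 0: p0@(5,0) p1@(2,2) p2@(2,0) p3@(0,4) -> at (2,0): 1 [p2], cum=1
Step 1: p0@(4,0) p1@(1,2) p2@ESC p3@(1,4) -> at (2,0): 0 [-], cum=1
Step 2: p0@(3,0) p1@(1,1) p2@ESC p3@(1,3) -> at (2,0): 0 [-], cum=1
Step 3: p0@(2,0) p1@ESC p2@ESC p3@(1,2) -> at (2,0): 1 [p0], cum=2
Step 4: p0@ESC p1@ESC p2@ESC p3@(1,1) -> at (2,0): 0 [-], cum=2
Step 5: p0@ESC p1@ESC p2@ESC p3@ESC -> at (2,0): 0 [-], cum=2
Total visits = 2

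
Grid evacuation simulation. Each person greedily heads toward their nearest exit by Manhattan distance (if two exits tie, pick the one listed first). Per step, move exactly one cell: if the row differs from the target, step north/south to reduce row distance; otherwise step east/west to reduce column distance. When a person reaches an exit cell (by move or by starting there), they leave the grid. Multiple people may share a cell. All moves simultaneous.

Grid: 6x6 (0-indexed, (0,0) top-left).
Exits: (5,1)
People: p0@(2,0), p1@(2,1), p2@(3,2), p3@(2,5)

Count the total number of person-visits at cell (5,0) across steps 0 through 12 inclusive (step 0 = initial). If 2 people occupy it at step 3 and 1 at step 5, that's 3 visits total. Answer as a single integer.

Answer: 1

Derivation:
Step 0: p0@(2,0) p1@(2,1) p2@(3,2) p3@(2,5) -> at (5,0): 0 [-], cum=0
Step 1: p0@(3,0) p1@(3,1) p2@(4,2) p3@(3,5) -> at (5,0): 0 [-], cum=0
Step 2: p0@(4,0) p1@(4,1) p2@(5,2) p3@(4,5) -> at (5,0): 0 [-], cum=0
Step 3: p0@(5,0) p1@ESC p2@ESC p3@(5,5) -> at (5,0): 1 [p0], cum=1
Step 4: p0@ESC p1@ESC p2@ESC p3@(5,4) -> at (5,0): 0 [-], cum=1
Step 5: p0@ESC p1@ESC p2@ESC p3@(5,3) -> at (5,0): 0 [-], cum=1
Step 6: p0@ESC p1@ESC p2@ESC p3@(5,2) -> at (5,0): 0 [-], cum=1
Step 7: p0@ESC p1@ESC p2@ESC p3@ESC -> at (5,0): 0 [-], cum=1
Total visits = 1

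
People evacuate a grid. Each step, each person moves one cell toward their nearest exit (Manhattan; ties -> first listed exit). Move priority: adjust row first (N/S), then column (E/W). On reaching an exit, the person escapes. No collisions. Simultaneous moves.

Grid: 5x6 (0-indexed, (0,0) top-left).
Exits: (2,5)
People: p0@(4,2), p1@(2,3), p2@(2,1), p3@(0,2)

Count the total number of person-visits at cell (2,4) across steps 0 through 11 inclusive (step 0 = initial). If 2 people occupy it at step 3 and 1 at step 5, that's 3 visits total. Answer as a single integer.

Step 0: p0@(4,2) p1@(2,3) p2@(2,1) p3@(0,2) -> at (2,4): 0 [-], cum=0
Step 1: p0@(3,2) p1@(2,4) p2@(2,2) p3@(1,2) -> at (2,4): 1 [p1], cum=1
Step 2: p0@(2,2) p1@ESC p2@(2,3) p3@(2,2) -> at (2,4): 0 [-], cum=1
Step 3: p0@(2,3) p1@ESC p2@(2,4) p3@(2,3) -> at (2,4): 1 [p2], cum=2
Step 4: p0@(2,4) p1@ESC p2@ESC p3@(2,4) -> at (2,4): 2 [p0,p3], cum=4
Step 5: p0@ESC p1@ESC p2@ESC p3@ESC -> at (2,4): 0 [-], cum=4
Total visits = 4

Answer: 4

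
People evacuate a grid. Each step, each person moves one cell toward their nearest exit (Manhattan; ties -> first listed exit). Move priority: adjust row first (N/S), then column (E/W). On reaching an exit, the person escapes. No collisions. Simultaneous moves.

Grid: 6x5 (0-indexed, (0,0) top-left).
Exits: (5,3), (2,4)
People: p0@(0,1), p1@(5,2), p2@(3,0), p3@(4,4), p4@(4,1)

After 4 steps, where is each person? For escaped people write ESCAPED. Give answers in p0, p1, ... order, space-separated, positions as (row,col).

Step 1: p0:(0,1)->(1,1) | p1:(5,2)->(5,3)->EXIT | p2:(3,0)->(4,0) | p3:(4,4)->(5,4) | p4:(4,1)->(5,1)
Step 2: p0:(1,1)->(2,1) | p1:escaped | p2:(4,0)->(5,0) | p3:(5,4)->(5,3)->EXIT | p4:(5,1)->(5,2)
Step 3: p0:(2,1)->(2,2) | p1:escaped | p2:(5,0)->(5,1) | p3:escaped | p4:(5,2)->(5,3)->EXIT
Step 4: p0:(2,2)->(2,3) | p1:escaped | p2:(5,1)->(5,2) | p3:escaped | p4:escaped

(2,3) ESCAPED (5,2) ESCAPED ESCAPED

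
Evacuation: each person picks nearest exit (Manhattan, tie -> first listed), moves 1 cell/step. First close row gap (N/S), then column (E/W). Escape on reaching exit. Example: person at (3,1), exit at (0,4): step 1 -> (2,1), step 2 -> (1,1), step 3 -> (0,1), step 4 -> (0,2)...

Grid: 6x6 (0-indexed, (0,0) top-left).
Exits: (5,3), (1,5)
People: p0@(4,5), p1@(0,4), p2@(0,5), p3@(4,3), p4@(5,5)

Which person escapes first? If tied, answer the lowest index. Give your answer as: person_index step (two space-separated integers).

Answer: 2 1

Derivation:
Step 1: p0:(4,5)->(5,5) | p1:(0,4)->(1,4) | p2:(0,5)->(1,5)->EXIT | p3:(4,3)->(5,3)->EXIT | p4:(5,5)->(5,4)
Step 2: p0:(5,5)->(5,4) | p1:(1,4)->(1,5)->EXIT | p2:escaped | p3:escaped | p4:(5,4)->(5,3)->EXIT
Step 3: p0:(5,4)->(5,3)->EXIT | p1:escaped | p2:escaped | p3:escaped | p4:escaped
Exit steps: [3, 2, 1, 1, 2]
First to escape: p2 at step 1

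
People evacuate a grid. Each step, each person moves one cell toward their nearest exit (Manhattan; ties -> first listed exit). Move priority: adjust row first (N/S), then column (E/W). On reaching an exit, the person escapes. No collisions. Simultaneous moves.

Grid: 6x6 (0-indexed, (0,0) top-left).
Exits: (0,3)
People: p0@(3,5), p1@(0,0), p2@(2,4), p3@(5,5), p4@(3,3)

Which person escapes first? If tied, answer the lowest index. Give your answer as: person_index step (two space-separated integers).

Answer: 1 3

Derivation:
Step 1: p0:(3,5)->(2,5) | p1:(0,0)->(0,1) | p2:(2,4)->(1,4) | p3:(5,5)->(4,5) | p4:(3,3)->(2,3)
Step 2: p0:(2,5)->(1,5) | p1:(0,1)->(0,2) | p2:(1,4)->(0,4) | p3:(4,5)->(3,5) | p4:(2,3)->(1,3)
Step 3: p0:(1,5)->(0,5) | p1:(0,2)->(0,3)->EXIT | p2:(0,4)->(0,3)->EXIT | p3:(3,5)->(2,5) | p4:(1,3)->(0,3)->EXIT
Step 4: p0:(0,5)->(0,4) | p1:escaped | p2:escaped | p3:(2,5)->(1,5) | p4:escaped
Step 5: p0:(0,4)->(0,3)->EXIT | p1:escaped | p2:escaped | p3:(1,5)->(0,5) | p4:escaped
Step 6: p0:escaped | p1:escaped | p2:escaped | p3:(0,5)->(0,4) | p4:escaped
Step 7: p0:escaped | p1:escaped | p2:escaped | p3:(0,4)->(0,3)->EXIT | p4:escaped
Exit steps: [5, 3, 3, 7, 3]
First to escape: p1 at step 3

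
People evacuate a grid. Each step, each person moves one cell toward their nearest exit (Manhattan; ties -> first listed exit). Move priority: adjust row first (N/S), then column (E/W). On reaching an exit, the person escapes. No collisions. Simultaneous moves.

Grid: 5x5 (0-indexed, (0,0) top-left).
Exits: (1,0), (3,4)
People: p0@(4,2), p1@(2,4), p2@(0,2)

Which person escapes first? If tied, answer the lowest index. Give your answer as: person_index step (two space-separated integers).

Step 1: p0:(4,2)->(3,2) | p1:(2,4)->(3,4)->EXIT | p2:(0,2)->(1,2)
Step 2: p0:(3,2)->(3,3) | p1:escaped | p2:(1,2)->(1,1)
Step 3: p0:(3,3)->(3,4)->EXIT | p1:escaped | p2:(1,1)->(1,0)->EXIT
Exit steps: [3, 1, 3]
First to escape: p1 at step 1

Answer: 1 1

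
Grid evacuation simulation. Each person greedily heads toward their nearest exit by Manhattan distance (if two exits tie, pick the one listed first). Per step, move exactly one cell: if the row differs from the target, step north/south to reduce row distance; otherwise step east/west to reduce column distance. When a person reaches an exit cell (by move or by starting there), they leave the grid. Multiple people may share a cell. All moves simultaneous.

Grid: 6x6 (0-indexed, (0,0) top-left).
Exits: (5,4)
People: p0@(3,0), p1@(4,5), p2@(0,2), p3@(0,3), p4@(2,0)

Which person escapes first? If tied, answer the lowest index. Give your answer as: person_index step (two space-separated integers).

Answer: 1 2

Derivation:
Step 1: p0:(3,0)->(4,0) | p1:(4,5)->(5,5) | p2:(0,2)->(1,2) | p3:(0,3)->(1,3) | p4:(2,0)->(3,0)
Step 2: p0:(4,0)->(5,0) | p1:(5,5)->(5,4)->EXIT | p2:(1,2)->(2,2) | p3:(1,3)->(2,3) | p4:(3,0)->(4,0)
Step 3: p0:(5,0)->(5,1) | p1:escaped | p2:(2,2)->(3,2) | p3:(2,3)->(3,3) | p4:(4,0)->(5,0)
Step 4: p0:(5,1)->(5,2) | p1:escaped | p2:(3,2)->(4,2) | p3:(3,3)->(4,3) | p4:(5,0)->(5,1)
Step 5: p0:(5,2)->(5,3) | p1:escaped | p2:(4,2)->(5,2) | p3:(4,3)->(5,3) | p4:(5,1)->(5,2)
Step 6: p0:(5,3)->(5,4)->EXIT | p1:escaped | p2:(5,2)->(5,3) | p3:(5,3)->(5,4)->EXIT | p4:(5,2)->(5,3)
Step 7: p0:escaped | p1:escaped | p2:(5,3)->(5,4)->EXIT | p3:escaped | p4:(5,3)->(5,4)->EXIT
Exit steps: [6, 2, 7, 6, 7]
First to escape: p1 at step 2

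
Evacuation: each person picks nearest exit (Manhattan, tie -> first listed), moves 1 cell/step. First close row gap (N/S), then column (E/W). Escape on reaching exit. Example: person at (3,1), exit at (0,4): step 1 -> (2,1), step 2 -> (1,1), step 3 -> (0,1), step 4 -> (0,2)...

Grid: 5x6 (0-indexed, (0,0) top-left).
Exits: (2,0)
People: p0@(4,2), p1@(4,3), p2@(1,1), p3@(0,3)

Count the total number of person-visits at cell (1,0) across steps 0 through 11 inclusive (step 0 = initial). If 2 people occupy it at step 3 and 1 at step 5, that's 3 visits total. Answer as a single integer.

Answer: 0

Derivation:
Step 0: p0@(4,2) p1@(4,3) p2@(1,1) p3@(0,3) -> at (1,0): 0 [-], cum=0
Step 1: p0@(3,2) p1@(3,3) p2@(2,1) p3@(1,3) -> at (1,0): 0 [-], cum=0
Step 2: p0@(2,2) p1@(2,3) p2@ESC p3@(2,3) -> at (1,0): 0 [-], cum=0
Step 3: p0@(2,1) p1@(2,2) p2@ESC p3@(2,2) -> at (1,0): 0 [-], cum=0
Step 4: p0@ESC p1@(2,1) p2@ESC p3@(2,1) -> at (1,0): 0 [-], cum=0
Step 5: p0@ESC p1@ESC p2@ESC p3@ESC -> at (1,0): 0 [-], cum=0
Total visits = 0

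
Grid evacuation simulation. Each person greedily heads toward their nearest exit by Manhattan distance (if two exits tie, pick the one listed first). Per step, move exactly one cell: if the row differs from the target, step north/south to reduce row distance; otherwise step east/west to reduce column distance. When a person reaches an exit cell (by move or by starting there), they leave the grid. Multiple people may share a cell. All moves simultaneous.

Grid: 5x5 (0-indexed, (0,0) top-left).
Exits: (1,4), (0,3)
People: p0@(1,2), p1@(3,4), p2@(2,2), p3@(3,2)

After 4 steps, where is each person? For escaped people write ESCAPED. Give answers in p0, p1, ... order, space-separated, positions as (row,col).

Step 1: p0:(1,2)->(1,3) | p1:(3,4)->(2,4) | p2:(2,2)->(1,2) | p3:(3,2)->(2,2)
Step 2: p0:(1,3)->(1,4)->EXIT | p1:(2,4)->(1,4)->EXIT | p2:(1,2)->(1,3) | p3:(2,2)->(1,2)
Step 3: p0:escaped | p1:escaped | p2:(1,3)->(1,4)->EXIT | p3:(1,2)->(1,3)
Step 4: p0:escaped | p1:escaped | p2:escaped | p3:(1,3)->(1,4)->EXIT

ESCAPED ESCAPED ESCAPED ESCAPED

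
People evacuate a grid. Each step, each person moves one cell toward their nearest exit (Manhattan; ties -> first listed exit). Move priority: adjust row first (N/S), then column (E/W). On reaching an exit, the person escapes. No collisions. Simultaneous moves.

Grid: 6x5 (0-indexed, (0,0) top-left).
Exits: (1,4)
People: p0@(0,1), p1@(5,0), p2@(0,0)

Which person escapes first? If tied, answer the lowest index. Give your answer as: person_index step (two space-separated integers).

Answer: 0 4

Derivation:
Step 1: p0:(0,1)->(1,1) | p1:(5,0)->(4,0) | p2:(0,0)->(1,0)
Step 2: p0:(1,1)->(1,2) | p1:(4,0)->(3,0) | p2:(1,0)->(1,1)
Step 3: p0:(1,2)->(1,3) | p1:(3,0)->(2,0) | p2:(1,1)->(1,2)
Step 4: p0:(1,3)->(1,4)->EXIT | p1:(2,0)->(1,0) | p2:(1,2)->(1,3)
Step 5: p0:escaped | p1:(1,0)->(1,1) | p2:(1,3)->(1,4)->EXIT
Step 6: p0:escaped | p1:(1,1)->(1,2) | p2:escaped
Step 7: p0:escaped | p1:(1,2)->(1,3) | p2:escaped
Step 8: p0:escaped | p1:(1,3)->(1,4)->EXIT | p2:escaped
Exit steps: [4, 8, 5]
First to escape: p0 at step 4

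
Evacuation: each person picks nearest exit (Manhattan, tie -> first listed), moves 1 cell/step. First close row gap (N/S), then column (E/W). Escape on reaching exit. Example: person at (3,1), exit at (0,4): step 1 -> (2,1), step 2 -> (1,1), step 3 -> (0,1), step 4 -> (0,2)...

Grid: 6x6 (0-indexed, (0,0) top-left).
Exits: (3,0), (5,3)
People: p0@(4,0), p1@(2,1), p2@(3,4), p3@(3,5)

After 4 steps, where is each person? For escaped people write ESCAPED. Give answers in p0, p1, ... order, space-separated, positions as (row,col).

Step 1: p0:(4,0)->(3,0)->EXIT | p1:(2,1)->(3,1) | p2:(3,4)->(4,4) | p3:(3,5)->(4,5)
Step 2: p0:escaped | p1:(3,1)->(3,0)->EXIT | p2:(4,4)->(5,4) | p3:(4,5)->(5,5)
Step 3: p0:escaped | p1:escaped | p2:(5,4)->(5,3)->EXIT | p3:(5,5)->(5,4)
Step 4: p0:escaped | p1:escaped | p2:escaped | p3:(5,4)->(5,3)->EXIT

ESCAPED ESCAPED ESCAPED ESCAPED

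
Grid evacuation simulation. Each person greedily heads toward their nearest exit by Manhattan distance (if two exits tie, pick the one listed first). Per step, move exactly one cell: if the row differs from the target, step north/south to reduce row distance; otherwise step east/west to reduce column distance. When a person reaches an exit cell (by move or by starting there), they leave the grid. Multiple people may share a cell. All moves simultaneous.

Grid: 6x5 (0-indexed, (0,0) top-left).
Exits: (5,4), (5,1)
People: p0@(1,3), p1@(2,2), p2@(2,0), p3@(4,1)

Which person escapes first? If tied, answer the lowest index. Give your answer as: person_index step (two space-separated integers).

Answer: 3 1

Derivation:
Step 1: p0:(1,3)->(2,3) | p1:(2,2)->(3,2) | p2:(2,0)->(3,0) | p3:(4,1)->(5,1)->EXIT
Step 2: p0:(2,3)->(3,3) | p1:(3,2)->(4,2) | p2:(3,0)->(4,0) | p3:escaped
Step 3: p0:(3,3)->(4,3) | p1:(4,2)->(5,2) | p2:(4,0)->(5,0) | p3:escaped
Step 4: p0:(4,3)->(5,3) | p1:(5,2)->(5,1)->EXIT | p2:(5,0)->(5,1)->EXIT | p3:escaped
Step 5: p0:(5,3)->(5,4)->EXIT | p1:escaped | p2:escaped | p3:escaped
Exit steps: [5, 4, 4, 1]
First to escape: p3 at step 1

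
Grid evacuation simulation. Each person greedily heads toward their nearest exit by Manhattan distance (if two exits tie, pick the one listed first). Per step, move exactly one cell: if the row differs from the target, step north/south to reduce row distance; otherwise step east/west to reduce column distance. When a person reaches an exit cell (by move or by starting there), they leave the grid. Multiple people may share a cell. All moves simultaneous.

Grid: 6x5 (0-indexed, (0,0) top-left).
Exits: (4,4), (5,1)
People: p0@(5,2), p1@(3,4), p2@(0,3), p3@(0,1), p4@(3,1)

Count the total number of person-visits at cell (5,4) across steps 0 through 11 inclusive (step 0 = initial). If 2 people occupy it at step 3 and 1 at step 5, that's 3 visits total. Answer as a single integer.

Answer: 0

Derivation:
Step 0: p0@(5,2) p1@(3,4) p2@(0,3) p3@(0,1) p4@(3,1) -> at (5,4): 0 [-], cum=0
Step 1: p0@ESC p1@ESC p2@(1,3) p3@(1,1) p4@(4,1) -> at (5,4): 0 [-], cum=0
Step 2: p0@ESC p1@ESC p2@(2,3) p3@(2,1) p4@ESC -> at (5,4): 0 [-], cum=0
Step 3: p0@ESC p1@ESC p2@(3,3) p3@(3,1) p4@ESC -> at (5,4): 0 [-], cum=0
Step 4: p0@ESC p1@ESC p2@(4,3) p3@(4,1) p4@ESC -> at (5,4): 0 [-], cum=0
Step 5: p0@ESC p1@ESC p2@ESC p3@ESC p4@ESC -> at (5,4): 0 [-], cum=0
Total visits = 0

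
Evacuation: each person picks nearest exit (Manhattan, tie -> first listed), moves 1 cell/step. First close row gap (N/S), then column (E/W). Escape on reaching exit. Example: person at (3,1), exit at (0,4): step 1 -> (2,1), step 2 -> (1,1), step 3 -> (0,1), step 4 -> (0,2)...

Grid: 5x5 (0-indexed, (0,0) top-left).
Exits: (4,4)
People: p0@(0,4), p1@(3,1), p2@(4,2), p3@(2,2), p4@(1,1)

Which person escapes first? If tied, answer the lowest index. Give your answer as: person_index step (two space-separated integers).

Answer: 2 2

Derivation:
Step 1: p0:(0,4)->(1,4) | p1:(3,1)->(4,1) | p2:(4,2)->(4,3) | p3:(2,2)->(3,2) | p4:(1,1)->(2,1)
Step 2: p0:(1,4)->(2,4) | p1:(4,1)->(4,2) | p2:(4,3)->(4,4)->EXIT | p3:(3,2)->(4,2) | p4:(2,1)->(3,1)
Step 3: p0:(2,4)->(3,4) | p1:(4,2)->(4,3) | p2:escaped | p3:(4,2)->(4,3) | p4:(3,1)->(4,1)
Step 4: p0:(3,4)->(4,4)->EXIT | p1:(4,3)->(4,4)->EXIT | p2:escaped | p3:(4,3)->(4,4)->EXIT | p4:(4,1)->(4,2)
Step 5: p0:escaped | p1:escaped | p2:escaped | p3:escaped | p4:(4,2)->(4,3)
Step 6: p0:escaped | p1:escaped | p2:escaped | p3:escaped | p4:(4,3)->(4,4)->EXIT
Exit steps: [4, 4, 2, 4, 6]
First to escape: p2 at step 2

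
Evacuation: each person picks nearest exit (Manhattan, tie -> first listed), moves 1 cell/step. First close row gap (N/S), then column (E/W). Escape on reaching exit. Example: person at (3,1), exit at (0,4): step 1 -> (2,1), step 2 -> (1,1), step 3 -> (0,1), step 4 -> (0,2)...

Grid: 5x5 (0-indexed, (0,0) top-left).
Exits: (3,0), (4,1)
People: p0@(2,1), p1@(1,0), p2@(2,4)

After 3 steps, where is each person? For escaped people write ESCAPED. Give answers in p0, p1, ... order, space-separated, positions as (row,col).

Step 1: p0:(2,1)->(3,1) | p1:(1,0)->(2,0) | p2:(2,4)->(3,4)
Step 2: p0:(3,1)->(3,0)->EXIT | p1:(2,0)->(3,0)->EXIT | p2:(3,4)->(3,3)
Step 3: p0:escaped | p1:escaped | p2:(3,3)->(3,2)

ESCAPED ESCAPED (3,2)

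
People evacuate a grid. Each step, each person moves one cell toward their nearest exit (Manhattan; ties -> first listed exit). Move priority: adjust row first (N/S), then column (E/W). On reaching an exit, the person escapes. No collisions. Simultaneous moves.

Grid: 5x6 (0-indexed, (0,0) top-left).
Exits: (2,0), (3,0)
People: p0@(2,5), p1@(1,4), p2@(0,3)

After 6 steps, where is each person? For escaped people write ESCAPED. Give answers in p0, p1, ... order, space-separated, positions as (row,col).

Step 1: p0:(2,5)->(2,4) | p1:(1,4)->(2,4) | p2:(0,3)->(1,3)
Step 2: p0:(2,4)->(2,3) | p1:(2,4)->(2,3) | p2:(1,3)->(2,3)
Step 3: p0:(2,3)->(2,2) | p1:(2,3)->(2,2) | p2:(2,3)->(2,2)
Step 4: p0:(2,2)->(2,1) | p1:(2,2)->(2,1) | p2:(2,2)->(2,1)
Step 5: p0:(2,1)->(2,0)->EXIT | p1:(2,1)->(2,0)->EXIT | p2:(2,1)->(2,0)->EXIT

ESCAPED ESCAPED ESCAPED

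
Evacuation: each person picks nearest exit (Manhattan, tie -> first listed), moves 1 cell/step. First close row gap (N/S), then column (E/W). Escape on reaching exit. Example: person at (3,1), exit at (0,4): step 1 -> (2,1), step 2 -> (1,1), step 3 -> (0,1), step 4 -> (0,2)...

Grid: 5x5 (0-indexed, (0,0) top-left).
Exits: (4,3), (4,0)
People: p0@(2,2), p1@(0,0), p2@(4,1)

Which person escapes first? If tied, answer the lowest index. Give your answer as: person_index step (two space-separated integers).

Answer: 2 1

Derivation:
Step 1: p0:(2,2)->(3,2) | p1:(0,0)->(1,0) | p2:(4,1)->(4,0)->EXIT
Step 2: p0:(3,2)->(4,2) | p1:(1,0)->(2,0) | p2:escaped
Step 3: p0:(4,2)->(4,3)->EXIT | p1:(2,0)->(3,0) | p2:escaped
Step 4: p0:escaped | p1:(3,0)->(4,0)->EXIT | p2:escaped
Exit steps: [3, 4, 1]
First to escape: p2 at step 1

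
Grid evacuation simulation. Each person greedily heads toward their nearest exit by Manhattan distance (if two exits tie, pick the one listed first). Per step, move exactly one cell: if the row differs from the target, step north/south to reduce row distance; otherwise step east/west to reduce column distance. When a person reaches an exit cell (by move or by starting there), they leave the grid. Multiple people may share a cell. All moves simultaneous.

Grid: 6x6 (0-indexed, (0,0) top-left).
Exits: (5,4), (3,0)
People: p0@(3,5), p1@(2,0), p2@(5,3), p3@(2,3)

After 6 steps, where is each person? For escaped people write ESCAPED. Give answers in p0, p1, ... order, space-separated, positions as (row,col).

Step 1: p0:(3,5)->(4,5) | p1:(2,0)->(3,0)->EXIT | p2:(5,3)->(5,4)->EXIT | p3:(2,3)->(3,3)
Step 2: p0:(4,5)->(5,5) | p1:escaped | p2:escaped | p3:(3,3)->(4,3)
Step 3: p0:(5,5)->(5,4)->EXIT | p1:escaped | p2:escaped | p3:(4,3)->(5,3)
Step 4: p0:escaped | p1:escaped | p2:escaped | p3:(5,3)->(5,4)->EXIT

ESCAPED ESCAPED ESCAPED ESCAPED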